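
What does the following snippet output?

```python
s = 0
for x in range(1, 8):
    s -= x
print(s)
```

-28

x=1: s = 0-1 = -1
x=2: s = (-1)-2 = -3
x=3: s = (-3)-3 = -6
x=4: s = (-6)-4 = -10
x=5: s = (-10)-5 = -15
x=6: s = (-15)-6 = -21
x=7: s = (-21)-7 = -28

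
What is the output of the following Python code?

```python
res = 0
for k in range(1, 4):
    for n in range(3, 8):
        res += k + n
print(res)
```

105

k=1,n=3: res = 0+4 = 4
k=1,n=4: res = 4+5 = 9
k=1,n=5: res = 9+6 = 15
k=1,n=6: res = 15+7 = 22
k=1,n=7: res = 22+8 = 30
k=2,n=3: res = 30+5 = 35
k=2,n=4: res = 35+6 = 41
k=2,n=5: res = 41+7 = 48
k=2,n=6: res = 48+8 = 56
k=2,n=7: res = 56+9 = 65
k=3,n=3: res = 65+6 = 71
k=3,n=4: res = 71+7 = 78
k=3,n=5: res = 78+8 = 86
k=3,n=6: res = 86+9 = 95
k=3,n=7: res = 95+10 = 105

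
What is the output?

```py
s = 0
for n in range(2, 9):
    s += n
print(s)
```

35

n=2: s = 0+2 = 2
n=3: s = 2+3 = 5
n=4: s = 5+4 = 9
n=5: s = 9+5 = 14
n=6: s = 14+6 = 20
n=7: s = 20+7 = 27
n=8: s = 27+8 = 35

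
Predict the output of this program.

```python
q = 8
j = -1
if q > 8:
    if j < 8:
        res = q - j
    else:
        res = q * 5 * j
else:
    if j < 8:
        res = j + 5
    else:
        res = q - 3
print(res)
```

q=8, j=-1
q > 8 is False; j < 8 is True
→ res = j + 5 = 4

4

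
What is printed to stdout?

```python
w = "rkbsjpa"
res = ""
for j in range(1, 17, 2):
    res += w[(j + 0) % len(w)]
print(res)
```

j=1: add w[1]='k' → 'k'
j=3: add w[3]='s' → 'ks'
j=5: add w[5]='p' → 'ksp'
j=7: add w[0]='r' → 'kspr'
j=9: add w[2]='b' → 'ksprb'
j=11: add w[4]='j' → 'ksprbj'
j=13: add w[6]='a' → 'ksprbja'
j=15: add w[1]='k' → 'ksprbjak'

ksprbjak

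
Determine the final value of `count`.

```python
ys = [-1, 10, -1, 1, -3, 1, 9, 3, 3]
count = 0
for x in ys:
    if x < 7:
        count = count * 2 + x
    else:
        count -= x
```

x=-1: <7, count = 0*2+(-1) = -1
x=10: not <7, count = (-1)-10 = -11
x=-1: <7, count = (-11)*2+(-1) = -23
x=1: <7, count = (-23)*2+1 = -45
x=-3: <7, count = (-45)*2+(-3) = -93
x=1: <7, count = (-93)*2+1 = -185
x=9: not <7, count = (-185)-9 = -194
x=3: <7, count = (-194)*2+3 = -385
x=3: <7, count = (-385)*2+3 = -767

-767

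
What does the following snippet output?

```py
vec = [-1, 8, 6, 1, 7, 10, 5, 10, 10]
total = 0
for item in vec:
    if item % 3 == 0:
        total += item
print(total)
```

6

item=-1: not %3==0
item=8: not %3==0
item=6: %3==0, total = 0+6 = 6
item=1: not %3==0
item=7: not %3==0
item=10: not %3==0
item=5: not %3==0
item=10: not %3==0
item=10: not %3==0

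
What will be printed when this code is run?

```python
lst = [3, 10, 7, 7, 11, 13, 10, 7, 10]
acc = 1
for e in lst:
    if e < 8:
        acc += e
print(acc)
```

25

e=3: <8, acc = 1+3 = 4
e=10: not <8
e=7: <8, acc = 4+7 = 11
e=7: <8, acc = 11+7 = 18
e=11: not <8
e=13: not <8
e=10: not <8
e=7: <8, acc = 18+7 = 25
e=10: not <8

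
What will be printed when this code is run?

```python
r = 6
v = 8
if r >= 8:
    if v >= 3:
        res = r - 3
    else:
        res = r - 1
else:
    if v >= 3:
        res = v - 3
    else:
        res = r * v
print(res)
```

r=6, v=8
r >= 8 is False; v >= 3 is True
→ res = v - 3 = 5

5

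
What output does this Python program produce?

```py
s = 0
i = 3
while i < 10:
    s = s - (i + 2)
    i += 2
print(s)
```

-32

i=3: s = 0-5 = -5
i=5: s = (-5)-7 = -12
i=7: s = (-12)-9 = -21
i=9: s = (-21)-11 = -32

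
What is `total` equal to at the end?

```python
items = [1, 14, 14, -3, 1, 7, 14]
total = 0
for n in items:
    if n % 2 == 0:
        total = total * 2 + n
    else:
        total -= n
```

n=1: not even, total = 0-1 = -1
n=14: even, total = (-1)*2+14 = 12
n=14: even, total = 12*2+14 = 38
n=-3: not even, total = 38-(-3) = 41
n=1: not even, total = 41-1 = 40
n=7: not even, total = 40-7 = 33
n=14: even, total = 33*2+14 = 80

80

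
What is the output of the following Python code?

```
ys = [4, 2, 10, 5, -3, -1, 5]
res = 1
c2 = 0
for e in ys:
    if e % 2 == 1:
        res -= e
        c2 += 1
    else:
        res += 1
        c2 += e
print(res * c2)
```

-40

e=4: not odd, res = 1+1 = 2; c2=4
e=2: not odd, res = 2+1 = 3; c2=6
e=10: not odd, res = 3+1 = 4; c2=16
e=5: odd, res = 4-5 = -1; c2=17
e=-3: odd, res = (-1)-(-3) = 2; c2=18
e=-1: odd, res = 2-(-1) = 3; c2=19
e=5: odd, res = 3-5 = -2; c2=20
res*c2 = (-2)*20 = -40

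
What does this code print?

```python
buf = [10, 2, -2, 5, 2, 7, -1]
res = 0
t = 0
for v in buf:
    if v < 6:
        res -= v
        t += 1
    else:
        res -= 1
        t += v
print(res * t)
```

-176

v=10: not <6, res = 0-1 = -1; t=10
v=2: <6, res = (-1)-2 = -3; t=11
v=-2: <6, res = (-3)-(-2) = -1; t=12
v=5: <6, res = (-1)-5 = -6; t=13
v=2: <6, res = (-6)-2 = -8; t=14
v=7: not <6, res = (-8)-1 = -9; t=21
v=-1: <6, res = (-9)-(-1) = -8; t=22
res*t = (-8)*22 = -176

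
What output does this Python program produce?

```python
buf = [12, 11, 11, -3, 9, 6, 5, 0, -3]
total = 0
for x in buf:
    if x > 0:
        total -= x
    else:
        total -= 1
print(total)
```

-57

x=12: >0, total = 0-12 = -12
x=11: >0, total = (-12)-11 = -23
x=11: >0, total = (-23)-11 = -34
x=-3: not >0, total = (-34)-1 = -35
x=9: >0, total = (-35)-9 = -44
x=6: >0, total = (-44)-6 = -50
x=5: >0, total = (-50)-5 = -55
x=0: not >0, total = (-55)-1 = -56
x=-3: not >0, total = (-56)-1 = -57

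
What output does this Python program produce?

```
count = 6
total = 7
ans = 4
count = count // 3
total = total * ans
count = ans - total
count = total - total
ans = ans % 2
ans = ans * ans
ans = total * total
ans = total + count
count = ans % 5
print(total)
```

28

count = 6//3 = 2
total = 7*4 = 28
count = 4-28 = -24
count = 28-28 = 0
ans = 4%2 = 0
ans = 0*0 = 0
ans = 28*28 = 784
ans = 28+0 = 28
count = 28%5 = 3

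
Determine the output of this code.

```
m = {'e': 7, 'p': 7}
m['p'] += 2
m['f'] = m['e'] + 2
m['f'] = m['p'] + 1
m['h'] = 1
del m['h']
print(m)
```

m['p'] = 7+2 = 9 → {'e': 7, 'p': 9}
m['f'] = m['e']+2 = 9 → {'e': 7, 'p': 9, 'f': 9}
m['f'] = m['p']+1 = 10 → {'e': 7, 'p': 9, 'f': 10}
m['h'] = 1 → {'e': 7, 'p': 9, 'f': 10, 'h': 1}
del 'h' → {'e': 7, 'p': 9, 'f': 10}

{'e': 7, 'p': 9, 'f': 10}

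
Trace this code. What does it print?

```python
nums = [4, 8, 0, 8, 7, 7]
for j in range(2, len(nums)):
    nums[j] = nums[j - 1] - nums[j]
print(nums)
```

[4, 8, 8, 0, -7, -14]

j=2: nums[2] = 8-0 = 8 → [4, 8, 8, 8, 7, 7]
j=3: nums[3] = 8-8 = 0 → [4, 8, 8, 0, 7, 7]
j=4: nums[4] = 0-7 = -7 → [4, 8, 8, 0, -7, 7]
j=5: nums[5] = (-7)-7 = -14 → [4, 8, 8, 0, -7, -14]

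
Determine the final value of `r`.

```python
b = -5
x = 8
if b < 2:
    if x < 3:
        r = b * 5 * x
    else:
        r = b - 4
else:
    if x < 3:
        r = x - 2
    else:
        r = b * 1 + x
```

-9

b=-5, x=8
b < 2 is True; x < 3 is False
→ r = b - 4 = -9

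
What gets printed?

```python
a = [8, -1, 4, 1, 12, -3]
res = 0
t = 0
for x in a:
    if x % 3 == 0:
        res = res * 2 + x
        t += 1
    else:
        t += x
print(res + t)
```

35

x=8: not %3==0; t=8
x=-1: not %3==0; t=7
x=4: not %3==0; t=11
x=1: not %3==0; t=12
x=12: %3==0, res = 0*2+12 = 12; t=13
x=-3: %3==0, res = 12*2+(-3) = 21; t=14
res+t = 21+14 = 35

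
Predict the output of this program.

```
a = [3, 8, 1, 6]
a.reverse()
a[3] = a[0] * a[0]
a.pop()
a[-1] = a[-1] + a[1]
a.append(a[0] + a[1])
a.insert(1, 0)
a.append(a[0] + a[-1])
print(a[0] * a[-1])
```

reverse → [6, 1, 8, 3]
a[3] = a[0]*a[0] = 6*6 = 36 → [6, 1, 8, 36]
pop() removes 36 → [6, 1, 8]
a[-1] = a[-1]+a[1] = 8+1 = 9 → [6, 1, 9]
append a[0]+a[1] = 6+1 = 7 → [6, 1, 9, 7]
insert 0 at 1 → [6, 0, 1, 9, 7]
append a[0]+a[-1] = 6+7 = 13 → [6, 0, 1, 9, 7, 13]
a[0]*a[-1] = 6*13 = 78

78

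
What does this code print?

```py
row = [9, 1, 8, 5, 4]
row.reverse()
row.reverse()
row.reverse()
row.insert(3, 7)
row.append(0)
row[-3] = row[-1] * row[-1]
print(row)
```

[4, 5, 8, 7, 0, 9, 0]

reverse → [4, 5, 8, 1, 9]
reverse → [9, 1, 8, 5, 4]
reverse → [4, 5, 8, 1, 9]
insert 7 at 3 → [4, 5, 8, 7, 1, 9]
append 0 → [4, 5, 8, 7, 1, 9, 0]
row[-3] = row[-1]*row[-1] = 0*0 = 0 → [4, 5, 8, 7, 0, 9, 0]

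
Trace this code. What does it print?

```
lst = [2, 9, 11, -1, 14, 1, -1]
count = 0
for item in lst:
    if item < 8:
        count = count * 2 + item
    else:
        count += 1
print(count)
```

33

item=2: <8, count = 0*2+2 = 2
item=9: not <8, count = 2+1 = 3
item=11: not <8, count = 3+1 = 4
item=-1: <8, count = 4*2+(-1) = 7
item=14: not <8, count = 7+1 = 8
item=1: <8, count = 8*2+1 = 17
item=-1: <8, count = 17*2+(-1) = 33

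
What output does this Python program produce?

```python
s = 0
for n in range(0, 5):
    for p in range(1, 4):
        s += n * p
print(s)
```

60

n=0,p=1: s = 0+0 = 0
n=0,p=2: s = 0+0 = 0
n=0,p=3: s = 0+0 = 0
n=1,p=1: s = 0+1 = 1
n=1,p=2: s = 1+2 = 3
n=1,p=3: s = 3+3 = 6
n=2,p=1: s = 6+2 = 8
n=2,p=2: s = 8+4 = 12
n=2,p=3: s = 12+6 = 18
n=3,p=1: s = 18+3 = 21
n=3,p=2: s = 21+6 = 27
n=3,p=3: s = 27+9 = 36
n=4,p=1: s = 36+4 = 40
n=4,p=2: s = 40+8 = 48
n=4,p=3: s = 48+12 = 60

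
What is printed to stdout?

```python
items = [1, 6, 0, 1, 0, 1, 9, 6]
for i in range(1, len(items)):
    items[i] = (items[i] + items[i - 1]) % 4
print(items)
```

[1, 3, 3, 0, 0, 1, 2, 0]

i=1: items[1] = (6+1)%4 = 3 → [1, 3, 0, 1, 0, 1, 9, 6]
i=2: items[2] = (0+3)%4 = 3 → [1, 3, 3, 1, 0, 1, 9, 6]
i=3: items[3] = (1+3)%4 = 0 → [1, 3, 3, 0, 0, 1, 9, 6]
i=4: items[4] = (0+0)%4 = 0 → [1, 3, 3, 0, 0, 1, 9, 6]
i=5: items[5] = (1+0)%4 = 1 → [1, 3, 3, 0, 0, 1, 9, 6]
i=6: items[6] = (9+1)%4 = 2 → [1, 3, 3, 0, 0, 1, 2, 6]
i=7: items[7] = (6+2)%4 = 0 → [1, 3, 3, 0, 0, 1, 2, 0]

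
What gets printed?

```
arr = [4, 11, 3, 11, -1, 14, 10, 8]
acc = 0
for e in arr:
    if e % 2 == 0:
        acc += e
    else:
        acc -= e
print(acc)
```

12

e=4: even, acc = 0+4 = 4
e=11: not even, acc = 4-11 = -7
e=3: not even, acc = (-7)-3 = -10
e=11: not even, acc = (-10)-11 = -21
e=-1: not even, acc = (-21)-(-1) = -20
e=14: even, acc = (-20)+14 = -6
e=10: even, acc = (-6)+10 = 4
e=8: even, acc = 4+8 = 12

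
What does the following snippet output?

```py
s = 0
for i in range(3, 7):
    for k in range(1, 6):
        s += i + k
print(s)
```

150

i=3,k=1: s = 0+4 = 4
i=3,k=2: s = 4+5 = 9
i=3,k=3: s = 9+6 = 15
i=3,k=4: s = 15+7 = 22
i=3,k=5: s = 22+8 = 30
i=4,k=1: s = 30+5 = 35
i=4,k=2: s = 35+6 = 41
i=4,k=3: s = 41+7 = 48
i=4,k=4: s = 48+8 = 56
i=4,k=5: s = 56+9 = 65
i=5,k=1: s = 65+6 = 71
i=5,k=2: s = 71+7 = 78
i=5,k=3: s = 78+8 = 86
i=5,k=4: s = 86+9 = 95
i=5,k=5: s = 95+10 = 105
i=6,k=1: s = 105+7 = 112
i=6,k=2: s = 112+8 = 120
i=6,k=3: s = 120+9 = 129
i=6,k=4: s = 129+10 = 139
i=6,k=5: s = 139+11 = 150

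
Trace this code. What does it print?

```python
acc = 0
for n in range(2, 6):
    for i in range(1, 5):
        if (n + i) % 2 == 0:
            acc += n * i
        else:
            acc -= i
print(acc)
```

n=2,i=1: odd sum, acc = 0-1 = -1
n=2,i=2: even sum, acc = (-1)+4 = 3
n=2,i=3: odd sum, acc = 3-3 = 0
n=2,i=4: even sum, acc = 0+8 = 8
n=3,i=1: even sum, acc = 8+3 = 11
n=3,i=2: odd sum, acc = 11-2 = 9
n=3,i=3: even sum, acc = 9+9 = 18
n=3,i=4: odd sum, acc = 18-4 = 14
n=4,i=1: odd sum, acc = 14-1 = 13
n=4,i=2: even sum, acc = 13+8 = 21
n=4,i=3: odd sum, acc = 21-3 = 18
n=4,i=4: even sum, acc = 18+16 = 34
n=5,i=1: even sum, acc = 34+5 = 39
n=5,i=2: odd sum, acc = 39-2 = 37
n=5,i=3: even sum, acc = 37+15 = 52
n=5,i=4: odd sum, acc = 52-4 = 48

48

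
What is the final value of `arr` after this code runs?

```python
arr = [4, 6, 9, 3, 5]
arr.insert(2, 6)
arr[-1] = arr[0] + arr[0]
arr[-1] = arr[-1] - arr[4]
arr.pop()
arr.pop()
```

insert 6 at 2 → [4, 6, 6, 9, 3, 5]
arr[-1] = arr[0]+arr[0] = 4+4 = 8 → [4, 6, 6, 9, 3, 8]
arr[-1] = arr[-1]-arr[4] = 8-3 = 5 → [4, 6, 6, 9, 3, 5]
pop() removes 5 → [4, 6, 6, 9, 3]
pop() removes 3 → [4, 6, 6, 9]

[4, 6, 6, 9]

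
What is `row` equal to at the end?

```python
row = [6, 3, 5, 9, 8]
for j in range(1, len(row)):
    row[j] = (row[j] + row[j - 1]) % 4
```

[6, 1, 2, 3, 3]

j=1: row[1] = (3+6)%4 = 1 → [6, 1, 5, 9, 8]
j=2: row[2] = (5+1)%4 = 2 → [6, 1, 2, 9, 8]
j=3: row[3] = (9+2)%4 = 3 → [6, 1, 2, 3, 8]
j=4: row[4] = (8+3)%4 = 3 → [6, 1, 2, 3, 3]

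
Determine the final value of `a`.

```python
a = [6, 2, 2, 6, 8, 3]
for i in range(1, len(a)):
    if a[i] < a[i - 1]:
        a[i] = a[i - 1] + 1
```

i=1: 2<6, a[1] = 6+1 = 7 → [6, 7, 2, 6, 8, 3]
i=2: 2<7, a[2] = 7+1 = 8 → [6, 7, 8, 6, 8, 3]
i=3: 6<8, a[3] = 8+1 = 9 → [6, 7, 8, 9, 8, 3]
i=4: 8<9, a[4] = 9+1 = 10 → [6, 7, 8, 9, 10, 3]
i=5: 3<10, a[5] = 10+1 = 11 → [6, 7, 8, 9, 10, 11]

[6, 7, 8, 9, 10, 11]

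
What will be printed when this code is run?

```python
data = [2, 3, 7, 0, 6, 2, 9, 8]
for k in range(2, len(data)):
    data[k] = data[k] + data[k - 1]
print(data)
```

k=2: data[2] = 7+3 = 10 → [2, 3, 10, 0, 6, 2, 9, 8]
k=3: data[3] = 0+10 = 10 → [2, 3, 10, 10, 6, 2, 9, 8]
k=4: data[4] = 6+10 = 16 → [2, 3, 10, 10, 16, 2, 9, 8]
k=5: data[5] = 2+16 = 18 → [2, 3, 10, 10, 16, 18, 9, 8]
k=6: data[6] = 9+18 = 27 → [2, 3, 10, 10, 16, 18, 27, 8]
k=7: data[7] = 8+27 = 35 → [2, 3, 10, 10, 16, 18, 27, 35]

[2, 3, 10, 10, 16, 18, 27, 35]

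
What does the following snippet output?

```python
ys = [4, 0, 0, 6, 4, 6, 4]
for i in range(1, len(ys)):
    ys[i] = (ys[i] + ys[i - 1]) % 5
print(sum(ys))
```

20

i=1: ys[1] = (0+4)%5 = 4 → [4, 4, 0, 6, 4, 6, 4]
i=2: ys[2] = (0+4)%5 = 4 → [4, 4, 4, 6, 4, 6, 4]
i=3: ys[3] = (6+4)%5 = 0 → [4, 4, 4, 0, 4, 6, 4]
i=4: ys[4] = (4+0)%5 = 4 → [4, 4, 4, 0, 4, 6, 4]
i=5: ys[5] = (6+4)%5 = 0 → [4, 4, 4, 0, 4, 0, 4]
i=6: ys[6] = (4+0)%5 = 4 → [4, 4, 4, 0, 4, 0, 4]
sum = 20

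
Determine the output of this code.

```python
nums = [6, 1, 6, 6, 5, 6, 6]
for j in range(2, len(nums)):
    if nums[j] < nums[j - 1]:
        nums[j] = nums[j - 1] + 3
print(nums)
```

[6, 1, 6, 6, 9, 12, 15]

j=2: 6>=1, unchanged → [6, 1, 6, 6, 5, 6, 6]
j=3: 6>=6, unchanged → [6, 1, 6, 6, 5, 6, 6]
j=4: 5<6, nums[4] = 6+3 = 9 → [6, 1, 6, 6, 9, 6, 6]
j=5: 6<9, nums[5] = 9+3 = 12 → [6, 1, 6, 6, 9, 12, 6]
j=6: 6<12, nums[6] = 12+3 = 15 → [6, 1, 6, 6, 9, 12, 15]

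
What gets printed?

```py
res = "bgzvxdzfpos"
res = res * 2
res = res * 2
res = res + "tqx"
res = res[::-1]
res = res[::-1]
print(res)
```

repeat ×2 → 'bgzvxdzfposbgzvxdzfpos'
repeat ×2 → 'bgzvxdzfposbgzvxdzfposbgzvxdzfposbgzvxdzfpos'
+ 'tqx' → 'bgzvxdzfposbgzvxdzfposbgzvxdzfposbgzvxdzfpostqx'
reverse → 'xqtsopfzdxvzgbsopfzdxvzgbsopfzdxvzgbsopfzdxvzgb'
reverse → 'bgzvxdzfposbgzvxdzfposbgzvxdzfposbgzvxdzfpostqx'

bgzvxdzfposbgzvxdzfposbgzvxdzfposbgzvxdzfpostqx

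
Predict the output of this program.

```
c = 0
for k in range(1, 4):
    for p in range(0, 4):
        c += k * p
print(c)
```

36

k=1,p=0: c = 0+0 = 0
k=1,p=1: c = 0+1 = 1
k=1,p=2: c = 1+2 = 3
k=1,p=3: c = 3+3 = 6
k=2,p=0: c = 6+0 = 6
k=2,p=1: c = 6+2 = 8
k=2,p=2: c = 8+4 = 12
k=2,p=3: c = 12+6 = 18
k=3,p=0: c = 18+0 = 18
k=3,p=1: c = 18+3 = 21
k=3,p=2: c = 21+6 = 27
k=3,p=3: c = 27+9 = 36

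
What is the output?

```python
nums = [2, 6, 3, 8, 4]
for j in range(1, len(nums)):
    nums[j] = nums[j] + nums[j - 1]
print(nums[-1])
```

j=1: nums[1] = 6+2 = 8 → [2, 8, 3, 8, 4]
j=2: nums[2] = 3+8 = 11 → [2, 8, 11, 8, 4]
j=3: nums[3] = 8+11 = 19 → [2, 8, 11, 19, 4]
j=4: nums[4] = 4+19 = 23 → [2, 8, 11, 19, 23]

23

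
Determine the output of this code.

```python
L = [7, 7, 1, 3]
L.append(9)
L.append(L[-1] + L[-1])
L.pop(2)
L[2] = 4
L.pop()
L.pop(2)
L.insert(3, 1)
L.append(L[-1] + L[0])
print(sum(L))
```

32

append 9 → [7, 7, 1, 3, 9]
append L[-1]+L[-1] = 9+9 = 18 → [7, 7, 1, 3, 9, 18]
pop(2) removes 1 → [7, 7, 3, 9, 18]
L[2] = 4 → [7, 7, 4, 9, 18]
pop() removes 18 → [7, 7, 4, 9]
pop(2) removes 4 → [7, 7, 9]
insert 1 at 3 → [7, 7, 9, 1]
append L[-1]+L[0] = 1+7 = 8 → [7, 7, 9, 1, 8]
sum = 32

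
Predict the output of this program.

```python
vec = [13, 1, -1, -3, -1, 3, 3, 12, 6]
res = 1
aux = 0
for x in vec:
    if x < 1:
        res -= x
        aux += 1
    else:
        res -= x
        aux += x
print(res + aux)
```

9

x=13: not <1, res = 1-13 = -12; aux=13
x=1: not <1, res = (-12)-1 = -13; aux=14
x=-1: <1, res = (-13)-(-1) = -12; aux=15
x=-3: <1, res = (-12)-(-3) = -9; aux=16
x=-1: <1, res = (-9)-(-1) = -8; aux=17
x=3: not <1, res = (-8)-3 = -11; aux=20
x=3: not <1, res = (-11)-3 = -14; aux=23
x=12: not <1, res = (-14)-12 = -26; aux=35
x=6: not <1, res = (-26)-6 = -32; aux=41
res+aux = (-32)+41 = 9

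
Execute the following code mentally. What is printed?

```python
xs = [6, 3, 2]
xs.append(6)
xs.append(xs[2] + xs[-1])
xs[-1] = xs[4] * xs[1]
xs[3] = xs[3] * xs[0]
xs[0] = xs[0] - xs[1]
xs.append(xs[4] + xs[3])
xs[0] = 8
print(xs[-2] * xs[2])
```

append 6 → [6, 3, 2, 6]
append xs[2]+xs[-1] = 2+6 = 8 → [6, 3, 2, 6, 8]
xs[-1] = xs[4]*xs[1] = 8*3 = 24 → [6, 3, 2, 6, 24]
xs[3] = xs[3]*xs[0] = 6*6 = 36 → [6, 3, 2, 36, 24]
xs[0] = xs[0]-xs[1] = 6-3 = 3 → [3, 3, 2, 36, 24]
append xs[4]+xs[3] = 24+36 = 60 → [3, 3, 2, 36, 24, 60]
xs[0] = 8 → [8, 3, 2, 36, 24, 60]
xs[-2]*xs[2] = 24*2 = 48

48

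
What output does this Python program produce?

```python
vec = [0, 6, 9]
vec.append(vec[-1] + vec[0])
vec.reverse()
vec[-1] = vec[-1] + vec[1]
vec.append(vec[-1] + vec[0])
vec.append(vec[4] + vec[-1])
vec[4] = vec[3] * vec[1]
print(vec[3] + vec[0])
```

18

append vec[-1]+vec[0] = 9+0 = 9 → [0, 6, 9, 9]
reverse → [9, 9, 6, 0]
vec[-1] = vec[-1]+vec[1] = 0+9 = 9 → [9, 9, 6, 9]
append vec[-1]+vec[0] = 9+9 = 18 → [9, 9, 6, 9, 18]
append vec[4]+vec[-1] = 18+18 = 36 → [9, 9, 6, 9, 18, 36]
vec[4] = vec[3]*vec[1] = 9*9 = 81 → [9, 9, 6, 9, 81, 36]
vec[3]+vec[0] = 9+9 = 18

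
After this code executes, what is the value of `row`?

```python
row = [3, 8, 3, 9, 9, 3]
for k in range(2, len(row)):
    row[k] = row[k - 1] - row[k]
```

[3, 8, 5, -4, -13, -16]

k=2: row[2] = 8-3 = 5 → [3, 8, 5, 9, 9, 3]
k=3: row[3] = 5-9 = -4 → [3, 8, 5, -4, 9, 3]
k=4: row[4] = (-4)-9 = -13 → [3, 8, 5, -4, -13, 3]
k=5: row[5] = (-13)-3 = -16 → [3, 8, 5, -4, -13, -16]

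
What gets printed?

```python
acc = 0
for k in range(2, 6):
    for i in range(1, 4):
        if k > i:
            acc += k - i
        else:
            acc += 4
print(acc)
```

k=2,i=1: 2>1, acc = 0+1 = 1
k=2,i=2: not 2>2, acc = 1+4 = 5
k=2,i=3: not 2>3, acc = 5+4 = 9
k=3,i=1: 3>1, acc = 9+2 = 11
k=3,i=2: 3>2, acc = 11+1 = 12
k=3,i=3: not 3>3, acc = 12+4 = 16
k=4,i=1: 4>1, acc = 16+3 = 19
k=4,i=2: 4>2, acc = 19+2 = 21
k=4,i=3: 4>3, acc = 21+1 = 22
k=5,i=1: 5>1, acc = 22+4 = 26
k=5,i=2: 5>2, acc = 26+3 = 29
k=5,i=3: 5>3, acc = 29+2 = 31

31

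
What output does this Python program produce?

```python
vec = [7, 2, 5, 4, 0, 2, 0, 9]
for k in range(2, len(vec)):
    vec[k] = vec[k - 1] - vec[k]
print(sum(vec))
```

k=2: vec[2] = 2-5 = -3 → [7, 2, -3, 4, 0, 2, 0, 9]
k=3: vec[3] = (-3)-4 = -7 → [7, 2, -3, -7, 0, 2, 0, 9]
k=4: vec[4] = (-7)-0 = -7 → [7, 2, -3, -7, -7, 2, 0, 9]
k=5: vec[5] = (-7)-2 = -9 → [7, 2, -3, -7, -7, -9, 0, 9]
k=6: vec[6] = (-9)-0 = -9 → [7, 2, -3, -7, -7, -9, -9, 9]
k=7: vec[7] = (-9)-9 = -18 → [7, 2, -3, -7, -7, -9, -9, -18]
sum = -44

-44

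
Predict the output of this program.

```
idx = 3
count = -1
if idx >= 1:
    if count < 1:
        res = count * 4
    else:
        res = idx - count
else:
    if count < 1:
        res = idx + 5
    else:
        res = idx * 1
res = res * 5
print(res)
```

idx=3, count=-1
idx >= 1 is True; count < 1 is True
→ res = count * 4 = -4
res = (-4)*5 = -20

-20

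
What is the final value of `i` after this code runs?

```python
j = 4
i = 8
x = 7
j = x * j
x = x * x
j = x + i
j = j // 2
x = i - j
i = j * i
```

224

j = 7*4 = 28
x = 7*7 = 49
j = 49+8 = 57
j = 57//2 = 28
x = 8-28 = -20
i = 28*8 = 224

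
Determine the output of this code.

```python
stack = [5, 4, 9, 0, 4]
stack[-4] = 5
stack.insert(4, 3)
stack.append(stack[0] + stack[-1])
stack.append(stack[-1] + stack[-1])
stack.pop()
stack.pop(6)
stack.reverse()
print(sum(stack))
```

stack[-4] = 5 → [5, 5, 9, 0, 4]
insert 3 at 4 → [5, 5, 9, 0, 3, 4]
append stack[0]+stack[-1] = 5+4 = 9 → [5, 5, 9, 0, 3, 4, 9]
append stack[-1]+stack[-1] = 9+9 = 18 → [5, 5, 9, 0, 3, 4, 9, 18]
pop() removes 18 → [5, 5, 9, 0, 3, 4, 9]
pop(6) removes 9 → [5, 5, 9, 0, 3, 4]
reverse → [4, 3, 0, 9, 5, 5]
sum = 26

26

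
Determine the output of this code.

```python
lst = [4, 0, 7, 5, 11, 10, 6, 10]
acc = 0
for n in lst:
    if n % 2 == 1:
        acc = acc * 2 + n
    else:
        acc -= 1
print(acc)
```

30

n=4: not odd, acc = 0-1 = -1
n=0: not odd, acc = (-1)-1 = -2
n=7: odd, acc = (-2)*2+7 = 3
n=5: odd, acc = 3*2+5 = 11
n=11: odd, acc = 11*2+11 = 33
n=10: not odd, acc = 33-1 = 32
n=6: not odd, acc = 32-1 = 31
n=10: not odd, acc = 31-1 = 30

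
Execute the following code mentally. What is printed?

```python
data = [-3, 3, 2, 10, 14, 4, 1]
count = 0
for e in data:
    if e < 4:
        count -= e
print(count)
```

e=-3: <4, count = 0-(-3) = 3
e=3: <4, count = 3-3 = 0
e=2: <4, count = 0-2 = -2
e=10: not <4
e=14: not <4
e=4: not <4
e=1: <4, count = (-2)-1 = -3

-3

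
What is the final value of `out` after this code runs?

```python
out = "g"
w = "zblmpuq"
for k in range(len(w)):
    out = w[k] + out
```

'qupmlbzg'

k=0: prepend 'z' → 'zg'
k=1: prepend 'b' → 'bzg'
k=2: prepend 'l' → 'lbzg'
k=3: prepend 'm' → 'mlbzg'
k=4: prepend 'p' → 'pmlbzg'
k=5: prepend 'u' → 'upmlbzg'
k=6: prepend 'q' → 'qupmlbzg'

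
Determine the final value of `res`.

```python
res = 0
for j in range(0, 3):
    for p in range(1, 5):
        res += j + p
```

j=0,p=1: res = 0+1 = 1
j=0,p=2: res = 1+2 = 3
j=0,p=3: res = 3+3 = 6
j=0,p=4: res = 6+4 = 10
j=1,p=1: res = 10+2 = 12
j=1,p=2: res = 12+3 = 15
j=1,p=3: res = 15+4 = 19
j=1,p=4: res = 19+5 = 24
j=2,p=1: res = 24+3 = 27
j=2,p=2: res = 27+4 = 31
j=2,p=3: res = 31+5 = 36
j=2,p=4: res = 36+6 = 42

42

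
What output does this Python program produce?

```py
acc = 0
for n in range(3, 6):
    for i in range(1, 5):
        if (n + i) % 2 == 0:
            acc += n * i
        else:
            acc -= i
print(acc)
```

n=3,i=1: even sum, acc = 0+3 = 3
n=3,i=2: odd sum, acc = 3-2 = 1
n=3,i=3: even sum, acc = 1+9 = 10
n=3,i=4: odd sum, acc = 10-4 = 6
n=4,i=1: odd sum, acc = 6-1 = 5
n=4,i=2: even sum, acc = 5+8 = 13
n=4,i=3: odd sum, acc = 13-3 = 10
n=4,i=4: even sum, acc = 10+16 = 26
n=5,i=1: even sum, acc = 26+5 = 31
n=5,i=2: odd sum, acc = 31-2 = 29
n=5,i=3: even sum, acc = 29+15 = 44
n=5,i=4: odd sum, acc = 44-4 = 40

40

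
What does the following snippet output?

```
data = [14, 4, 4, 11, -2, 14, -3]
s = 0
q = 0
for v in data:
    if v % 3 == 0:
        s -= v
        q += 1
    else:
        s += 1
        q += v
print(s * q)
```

v=14: not %3==0, s = 0+1 = 1; q=14
v=4: not %3==0, s = 1+1 = 2; q=18
v=4: not %3==0, s = 2+1 = 3; q=22
v=11: not %3==0, s = 3+1 = 4; q=33
v=-2: not %3==0, s = 4+1 = 5; q=31
v=14: not %3==0, s = 5+1 = 6; q=45
v=-3: %3==0, s = 6-(-3) = 9; q=46
s*q = 9*46 = 414

414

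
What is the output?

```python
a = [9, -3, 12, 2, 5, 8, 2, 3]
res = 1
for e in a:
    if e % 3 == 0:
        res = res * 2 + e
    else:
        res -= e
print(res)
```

e=9: %3==0, res = 1*2+9 = 11
e=-3: %3==0, res = 11*2+(-3) = 19
e=12: %3==0, res = 19*2+12 = 50
e=2: not %3==0, res = 50-2 = 48
e=5: not %3==0, res = 48-5 = 43
e=8: not %3==0, res = 43-8 = 35
e=2: not %3==0, res = 35-2 = 33
e=3: %3==0, res = 33*2+3 = 69

69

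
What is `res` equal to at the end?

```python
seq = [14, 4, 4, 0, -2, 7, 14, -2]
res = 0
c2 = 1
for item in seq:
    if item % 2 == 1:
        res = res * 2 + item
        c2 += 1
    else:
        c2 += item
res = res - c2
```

-27

item=14: not odd; c2=15
item=4: not odd; c2=19
item=4: not odd; c2=23
item=0: not odd; c2=23
item=-2: not odd; c2=21
item=7: odd, res = 0*2+7 = 7; c2=22
item=14: not odd; c2=36
item=-2: not odd; c2=34
res-c2 = 7-34 = -27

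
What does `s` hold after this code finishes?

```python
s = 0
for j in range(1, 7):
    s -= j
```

-21

j=1: s = 0-1 = -1
j=2: s = (-1)-2 = -3
j=3: s = (-3)-3 = -6
j=4: s = (-6)-4 = -10
j=5: s = (-10)-5 = -15
j=6: s = (-15)-6 = -21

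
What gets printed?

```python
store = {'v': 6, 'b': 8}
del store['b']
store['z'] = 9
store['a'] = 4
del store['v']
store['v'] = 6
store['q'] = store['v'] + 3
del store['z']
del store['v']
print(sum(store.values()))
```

del 'b' → {'v': 6}
store['z'] = 9 → {'v': 6, 'z': 9}
store['a'] = 4 → {'v': 6, 'z': 9, 'a': 4}
del 'v' → {'z': 9, 'a': 4}
store['v'] = 6 → {'z': 9, 'a': 4, 'v': 6}
store['q'] = store['v']+3 = 9 → {'z': 9, 'a': 4, 'v': 6, 'q': 9}
del 'z' → {'a': 4, 'v': 6, 'q': 9}
del 'v' → {'a': 4, 'q': 9}
sum of values = 13

13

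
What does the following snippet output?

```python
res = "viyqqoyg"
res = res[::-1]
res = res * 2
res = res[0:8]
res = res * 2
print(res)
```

gyoqqyivgyoqqyiv

reverse → 'gyoqqyiv'
repeat ×2 → 'gyoqqyivgyoqqyiv'
slice [0:8] → 'gyoqqyiv'
repeat ×2 → 'gyoqqyivgyoqqyiv'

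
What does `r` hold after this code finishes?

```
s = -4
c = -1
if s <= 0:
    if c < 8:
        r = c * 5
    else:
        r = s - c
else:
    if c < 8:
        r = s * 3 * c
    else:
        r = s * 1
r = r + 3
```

-2

s=-4, c=-1
s <= 0 is True; c < 8 is True
→ r = c * 5 = -5
r = (-5)+3 = -2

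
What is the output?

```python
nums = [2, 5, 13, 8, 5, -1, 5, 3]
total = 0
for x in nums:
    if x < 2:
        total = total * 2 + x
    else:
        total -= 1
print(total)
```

-13

x=2: not <2, total = 0-1 = -1
x=5: not <2, total = (-1)-1 = -2
x=13: not <2, total = (-2)-1 = -3
x=8: not <2, total = (-3)-1 = -4
x=5: not <2, total = (-4)-1 = -5
x=-1: <2, total = (-5)*2+(-1) = -11
x=5: not <2, total = (-11)-1 = -12
x=3: not <2, total = (-12)-1 = -13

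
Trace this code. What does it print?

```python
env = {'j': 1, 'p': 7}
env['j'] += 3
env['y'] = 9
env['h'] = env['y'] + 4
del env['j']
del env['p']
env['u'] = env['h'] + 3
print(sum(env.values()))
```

env['j'] = 1+3 = 4 → {'j': 4, 'p': 7}
env['y'] = 9 → {'j': 4, 'p': 7, 'y': 9}
env['h'] = env['y']+4 = 13 → {'j': 4, 'p': 7, 'y': 9, 'h': 13}
del 'j' → {'p': 7, 'y': 9, 'h': 13}
del 'p' → {'y': 9, 'h': 13}
env['u'] = env['h']+3 = 16 → {'y': 9, 'h': 13, 'u': 16}
sum of values = 38

38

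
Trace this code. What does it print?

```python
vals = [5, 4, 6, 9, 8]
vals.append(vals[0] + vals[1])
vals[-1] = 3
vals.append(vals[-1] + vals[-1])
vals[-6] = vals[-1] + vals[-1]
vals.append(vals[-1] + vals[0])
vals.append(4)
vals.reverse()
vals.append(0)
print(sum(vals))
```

append vals[0]+vals[1] = 5+4 = 9 → [5, 4, 6, 9, 8, 9]
vals[-1] = 3 → [5, 4, 6, 9, 8, 3]
append vals[-1]+vals[-1] = 3+3 = 6 → [5, 4, 6, 9, 8, 3, 6]
vals[-6] = vals[-1]+vals[-1] = 6+6 = 12 → [5, 12, 6, 9, 8, 3, 6]
append vals[-1]+vals[0] = 6+5 = 11 → [5, 12, 6, 9, 8, 3, 6, 11]
append 4 → [5, 12, 6, 9, 8, 3, 6, 11, 4]
reverse → [4, 11, 6, 3, 8, 9, 6, 12, 5]
append 0 → [4, 11, 6, 3, 8, 9, 6, 12, 5, 0]
sum = 64

64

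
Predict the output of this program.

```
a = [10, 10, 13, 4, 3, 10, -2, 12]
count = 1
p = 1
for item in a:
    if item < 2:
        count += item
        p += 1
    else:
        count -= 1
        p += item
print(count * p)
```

-512

item=10: not <2, count = 1-1 = 0; p=11
item=10: not <2, count = 0-1 = -1; p=21
item=13: not <2, count = (-1)-1 = -2; p=34
item=4: not <2, count = (-2)-1 = -3; p=38
item=3: not <2, count = (-3)-1 = -4; p=41
item=10: not <2, count = (-4)-1 = -5; p=51
item=-2: <2, count = (-5)+(-2) = -7; p=52
item=12: not <2, count = (-7)-1 = -8; p=64
count*p = (-8)*64 = -512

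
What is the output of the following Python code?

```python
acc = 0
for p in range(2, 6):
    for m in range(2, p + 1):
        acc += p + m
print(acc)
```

p=2,m=2: acc = 0+4 = 4
p=3,m=2: acc = 4+5 = 9
p=3,m=3: acc = 9+6 = 15
p=4,m=2: acc = 15+6 = 21
p=4,m=3: acc = 21+7 = 28
p=4,m=4: acc = 28+8 = 36
p=5,m=2: acc = 36+7 = 43
p=5,m=3: acc = 43+8 = 51
p=5,m=4: acc = 51+9 = 60
p=5,m=5: acc = 60+10 = 70

70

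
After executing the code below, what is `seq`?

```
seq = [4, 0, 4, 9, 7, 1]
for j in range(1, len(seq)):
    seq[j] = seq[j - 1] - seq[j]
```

[4, 4, 0, -9, -16, -17]

j=1: seq[1] = 4-0 = 4 → [4, 4, 4, 9, 7, 1]
j=2: seq[2] = 4-4 = 0 → [4, 4, 0, 9, 7, 1]
j=3: seq[3] = 0-9 = -9 → [4, 4, 0, -9, 7, 1]
j=4: seq[4] = (-9)-7 = -16 → [4, 4, 0, -9, -16, 1]
j=5: seq[5] = (-16)-1 = -17 → [4, 4, 0, -9, -16, -17]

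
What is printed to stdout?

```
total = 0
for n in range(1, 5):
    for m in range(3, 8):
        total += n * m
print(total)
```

n=1,m=3: total = 0+3 = 3
n=1,m=4: total = 3+4 = 7
n=1,m=5: total = 7+5 = 12
n=1,m=6: total = 12+6 = 18
n=1,m=7: total = 18+7 = 25
n=2,m=3: total = 25+6 = 31
n=2,m=4: total = 31+8 = 39
n=2,m=5: total = 39+10 = 49
n=2,m=6: total = 49+12 = 61
n=2,m=7: total = 61+14 = 75
n=3,m=3: total = 75+9 = 84
n=3,m=4: total = 84+12 = 96
n=3,m=5: total = 96+15 = 111
n=3,m=6: total = 111+18 = 129
n=3,m=7: total = 129+21 = 150
n=4,m=3: total = 150+12 = 162
n=4,m=4: total = 162+16 = 178
n=4,m=5: total = 178+20 = 198
n=4,m=6: total = 198+24 = 222
n=4,m=7: total = 222+28 = 250

250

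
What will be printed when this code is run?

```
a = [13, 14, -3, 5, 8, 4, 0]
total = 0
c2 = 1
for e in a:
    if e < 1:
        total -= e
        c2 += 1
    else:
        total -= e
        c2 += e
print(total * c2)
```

e=13: not <1, total = 0-13 = -13; c2=14
e=14: not <1, total = (-13)-14 = -27; c2=28
e=-3: <1, total = (-27)-(-3) = -24; c2=29
e=5: not <1, total = (-24)-5 = -29; c2=34
e=8: not <1, total = (-29)-8 = -37; c2=42
e=4: not <1, total = (-37)-4 = -41; c2=46
e=0: <1, total = (-41)-0 = -41; c2=47
total*c2 = (-41)*47 = -1927

-1927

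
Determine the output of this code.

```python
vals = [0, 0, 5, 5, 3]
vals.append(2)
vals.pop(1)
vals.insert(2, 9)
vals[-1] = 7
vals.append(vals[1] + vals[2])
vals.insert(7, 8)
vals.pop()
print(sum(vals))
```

43

append 2 → [0, 0, 5, 5, 3, 2]
pop(1) removes 0 → [0, 5, 5, 3, 2]
insert 9 at 2 → [0, 5, 9, 5, 3, 2]
vals[-1] = 7 → [0, 5, 9, 5, 3, 7]
append vals[1]+vals[2] = 5+9 = 14 → [0, 5, 9, 5, 3, 7, 14]
insert 8 at 7 → [0, 5, 9, 5, 3, 7, 14, 8]
pop() removes 8 → [0, 5, 9, 5, 3, 7, 14]
sum = 43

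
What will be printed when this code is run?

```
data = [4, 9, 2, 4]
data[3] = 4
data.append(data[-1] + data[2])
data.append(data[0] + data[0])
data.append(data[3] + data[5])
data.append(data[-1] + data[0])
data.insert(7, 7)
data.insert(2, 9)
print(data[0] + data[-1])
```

20

data[3] = 4 → [4, 9, 2, 4]
append data[-1]+data[2] = 4+2 = 6 → [4, 9, 2, 4, 6]
append data[0]+data[0] = 4+4 = 8 → [4, 9, 2, 4, 6, 8]
append data[3]+data[5] = 4+8 = 12 → [4, 9, 2, 4, 6, 8, 12]
append data[-1]+data[0] = 12+4 = 16 → [4, 9, 2, 4, 6, 8, 12, 16]
insert 7 at 7 → [4, 9, 2, 4, 6, 8, 12, 7, 16]
insert 9 at 2 → [4, 9, 9, 2, 4, 6, 8, 12, 7, 16]
data[0]+data[-1] = 4+16 = 20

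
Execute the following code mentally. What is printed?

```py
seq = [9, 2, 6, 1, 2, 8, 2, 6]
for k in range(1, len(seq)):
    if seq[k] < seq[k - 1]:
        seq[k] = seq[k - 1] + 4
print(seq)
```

[9, 13, 17, 21, 25, 29, 33, 37]

k=1: 2<9, seq[1] = 9+4 = 13 → [9, 13, 6, 1, 2, 8, 2, 6]
k=2: 6<13, seq[2] = 13+4 = 17 → [9, 13, 17, 1, 2, 8, 2, 6]
k=3: 1<17, seq[3] = 17+4 = 21 → [9, 13, 17, 21, 2, 8, 2, 6]
k=4: 2<21, seq[4] = 21+4 = 25 → [9, 13, 17, 21, 25, 8, 2, 6]
k=5: 8<25, seq[5] = 25+4 = 29 → [9, 13, 17, 21, 25, 29, 2, 6]
k=6: 2<29, seq[6] = 29+4 = 33 → [9, 13, 17, 21, 25, 29, 33, 6]
k=7: 6<33, seq[7] = 33+4 = 37 → [9, 13, 17, 21, 25, 29, 33, 37]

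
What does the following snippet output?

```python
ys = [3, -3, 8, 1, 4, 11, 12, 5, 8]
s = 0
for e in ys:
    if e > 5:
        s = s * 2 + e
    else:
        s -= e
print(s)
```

90

e=3: not >5, s = 0-3 = -3
e=-3: not >5, s = (-3)-(-3) = 0
e=8: >5, s = 0*2+8 = 8
e=1: not >5, s = 8-1 = 7
e=4: not >5, s = 7-4 = 3
e=11: >5, s = 3*2+11 = 17
e=12: >5, s = 17*2+12 = 46
e=5: not >5, s = 46-5 = 41
e=8: >5, s = 41*2+8 = 90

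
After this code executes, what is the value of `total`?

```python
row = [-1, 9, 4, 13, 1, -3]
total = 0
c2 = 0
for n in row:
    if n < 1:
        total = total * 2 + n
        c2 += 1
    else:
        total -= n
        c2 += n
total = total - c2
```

-88

n=-1: <1, total = 0*2+(-1) = -1; c2=1
n=9: not <1, total = (-1)-9 = -10; c2=10
n=4: not <1, total = (-10)-4 = -14; c2=14
n=13: not <1, total = (-14)-13 = -27; c2=27
n=1: not <1, total = (-27)-1 = -28; c2=28
n=-3: <1, total = (-28)*2+(-3) = -59; c2=29
total-c2 = (-59)-29 = -88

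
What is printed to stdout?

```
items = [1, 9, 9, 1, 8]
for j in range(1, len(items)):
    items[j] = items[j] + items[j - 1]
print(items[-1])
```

28

j=1: items[1] = 9+1 = 10 → [1, 10, 9, 1, 8]
j=2: items[2] = 9+10 = 19 → [1, 10, 19, 1, 8]
j=3: items[3] = 1+19 = 20 → [1, 10, 19, 20, 8]
j=4: items[4] = 8+20 = 28 → [1, 10, 19, 20, 28]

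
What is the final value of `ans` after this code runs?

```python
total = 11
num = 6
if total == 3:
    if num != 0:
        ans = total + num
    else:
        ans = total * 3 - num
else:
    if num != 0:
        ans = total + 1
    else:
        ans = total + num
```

12

total=11, num=6
total == 3 is False; num != 0 is True
→ ans = total + 1 = 12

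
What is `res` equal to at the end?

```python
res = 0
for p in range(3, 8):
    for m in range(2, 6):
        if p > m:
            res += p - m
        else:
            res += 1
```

p=3,m=2: 3>2, res = 0+1 = 1
p=3,m=3: not 3>3, res = 1+1 = 2
p=3,m=4: not 3>4, res = 2+1 = 3
p=3,m=5: not 3>5, res = 3+1 = 4
p=4,m=2: 4>2, res = 4+2 = 6
p=4,m=3: 4>3, res = 6+1 = 7
p=4,m=4: not 4>4, res = 7+1 = 8
p=4,m=5: not 4>5, res = 8+1 = 9
p=5,m=2: 5>2, res = 9+3 = 12
p=5,m=3: 5>3, res = 12+2 = 14
p=5,m=4: 5>4, res = 14+1 = 15
p=5,m=5: not 5>5, res = 15+1 = 16
p=6,m=2: 6>2, res = 16+4 = 20
p=6,m=3: 6>3, res = 20+3 = 23
p=6,m=4: 6>4, res = 23+2 = 25
p=6,m=5: 6>5, res = 25+1 = 26
p=7,m=2: 7>2, res = 26+5 = 31
p=7,m=3: 7>3, res = 31+4 = 35
p=7,m=4: 7>4, res = 35+3 = 38
p=7,m=5: 7>5, res = 38+2 = 40

40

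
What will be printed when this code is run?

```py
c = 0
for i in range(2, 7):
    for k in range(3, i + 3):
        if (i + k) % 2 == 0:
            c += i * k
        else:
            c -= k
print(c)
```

215

i=2,k=3: odd sum, c = 0-3 = -3
i=2,k=4: even sum, c = (-3)+8 = 5
i=3,k=3: even sum, c = 5+9 = 14
i=3,k=4: odd sum, c = 14-4 = 10
i=3,k=5: even sum, c = 10+15 = 25
i=4,k=3: odd sum, c = 25-3 = 22
i=4,k=4: even sum, c = 22+16 = 38
i=4,k=5: odd sum, c = 38-5 = 33
i=4,k=6: even sum, c = 33+24 = 57
i=5,k=3: even sum, c = 57+15 = 72
i=5,k=4: odd sum, c = 72-4 = 68
i=5,k=5: even sum, c = 68+25 = 93
i=5,k=6: odd sum, c = 93-6 = 87
i=5,k=7: even sum, c = 87+35 = 122
i=6,k=3: odd sum, c = 122-3 = 119
i=6,k=4: even sum, c = 119+24 = 143
i=6,k=5: odd sum, c = 143-5 = 138
i=6,k=6: even sum, c = 138+36 = 174
i=6,k=7: odd sum, c = 174-7 = 167
i=6,k=8: even sum, c = 167+48 = 215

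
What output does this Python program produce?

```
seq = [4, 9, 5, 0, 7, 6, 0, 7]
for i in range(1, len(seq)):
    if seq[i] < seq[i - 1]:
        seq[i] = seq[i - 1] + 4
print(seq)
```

[4, 9, 13, 17, 21, 25, 29, 33]

i=1: 9>=4, unchanged → [4, 9, 5, 0, 7, 6, 0, 7]
i=2: 5<9, seq[2] = 9+4 = 13 → [4, 9, 13, 0, 7, 6, 0, 7]
i=3: 0<13, seq[3] = 13+4 = 17 → [4, 9, 13, 17, 7, 6, 0, 7]
i=4: 7<17, seq[4] = 17+4 = 21 → [4, 9, 13, 17, 21, 6, 0, 7]
i=5: 6<21, seq[5] = 21+4 = 25 → [4, 9, 13, 17, 21, 25, 0, 7]
i=6: 0<25, seq[6] = 25+4 = 29 → [4, 9, 13, 17, 21, 25, 29, 7]
i=7: 7<29, seq[7] = 29+4 = 33 → [4, 9, 13, 17, 21, 25, 29, 33]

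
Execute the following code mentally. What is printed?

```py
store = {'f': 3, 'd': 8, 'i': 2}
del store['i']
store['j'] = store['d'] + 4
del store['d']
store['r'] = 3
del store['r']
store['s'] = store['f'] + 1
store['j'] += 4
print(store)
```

del 'i' → {'f': 3, 'd': 8}
store['j'] = store['d']+4 = 12 → {'f': 3, 'd': 8, 'j': 12}
del 'd' → {'f': 3, 'j': 12}
store['r'] = 3 → {'f': 3, 'j': 12, 'r': 3}
del 'r' → {'f': 3, 'j': 12}
store['s'] = store['f']+1 = 4 → {'f': 3, 'j': 12, 's': 4}
store['j'] = 12+4 = 16 → {'f': 3, 'j': 16, 's': 4}

{'f': 3, 'j': 16, 's': 4}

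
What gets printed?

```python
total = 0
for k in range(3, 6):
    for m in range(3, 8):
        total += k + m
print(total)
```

k=3,m=3: total = 0+6 = 6
k=3,m=4: total = 6+7 = 13
k=3,m=5: total = 13+8 = 21
k=3,m=6: total = 21+9 = 30
k=3,m=7: total = 30+10 = 40
k=4,m=3: total = 40+7 = 47
k=4,m=4: total = 47+8 = 55
k=4,m=5: total = 55+9 = 64
k=4,m=6: total = 64+10 = 74
k=4,m=7: total = 74+11 = 85
k=5,m=3: total = 85+8 = 93
k=5,m=4: total = 93+9 = 102
k=5,m=5: total = 102+10 = 112
k=5,m=6: total = 112+11 = 123
k=5,m=7: total = 123+12 = 135

135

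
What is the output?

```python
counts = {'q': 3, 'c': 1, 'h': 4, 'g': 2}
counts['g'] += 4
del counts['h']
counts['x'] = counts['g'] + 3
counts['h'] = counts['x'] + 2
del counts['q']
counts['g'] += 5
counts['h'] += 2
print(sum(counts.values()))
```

counts['g'] = 2+4 = 6 → {'q': 3, 'c': 1, 'h': 4, 'g': 6}
del 'h' → {'q': 3, 'c': 1, 'g': 6}
counts['x'] = counts['g']+3 = 9 → {'q': 3, 'c': 1, 'g': 6, 'x': 9}
counts['h'] = counts['x']+2 = 11 → {'q': 3, 'c': 1, 'g': 6, 'x': 9, 'h': 11}
del 'q' → {'c': 1, 'g': 6, 'x': 9, 'h': 11}
counts['g'] = 6+5 = 11 → {'c': 1, 'g': 11, 'x': 9, 'h': 11}
counts['h'] = 11+2 = 13 → {'c': 1, 'g': 11, 'x': 9, 'h': 13}
sum of values = 34

34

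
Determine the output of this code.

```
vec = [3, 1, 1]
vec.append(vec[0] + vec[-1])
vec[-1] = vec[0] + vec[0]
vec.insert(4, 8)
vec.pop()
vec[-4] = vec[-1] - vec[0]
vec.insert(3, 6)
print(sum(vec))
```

17

append vec[0]+vec[-1] = 3+1 = 4 → [3, 1, 1, 4]
vec[-1] = vec[0]+vec[0] = 3+3 = 6 → [3, 1, 1, 6]
insert 8 at 4 → [3, 1, 1, 6, 8]
pop() removes 8 → [3, 1, 1, 6]
vec[-4] = vec[-1]-vec[0] = 6-3 = 3 → [3, 1, 1, 6]
insert 6 at 3 → [3, 1, 1, 6, 6]
sum = 17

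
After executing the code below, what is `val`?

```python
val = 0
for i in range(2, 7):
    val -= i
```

-20

i=2: val = 0-2 = -2
i=3: val = (-2)-3 = -5
i=4: val = (-5)-4 = -9
i=5: val = (-9)-5 = -14
i=6: val = (-14)-6 = -20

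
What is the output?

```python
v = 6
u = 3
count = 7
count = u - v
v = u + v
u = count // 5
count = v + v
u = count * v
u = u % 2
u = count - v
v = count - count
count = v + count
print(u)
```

9

count = 3-6 = -3
v = 3+6 = 9
u = (-3)//5 = -1
count = 9+9 = 18
u = 18*9 = 162
u = 162%2 = 0
u = 18-9 = 9
v = 18-18 = 0
count = 0+18 = 18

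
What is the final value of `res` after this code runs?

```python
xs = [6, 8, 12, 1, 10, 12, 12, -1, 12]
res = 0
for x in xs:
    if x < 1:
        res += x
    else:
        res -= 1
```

x=6: not <1, res = 0-1 = -1
x=8: not <1, res = (-1)-1 = -2
x=12: not <1, res = (-2)-1 = -3
x=1: not <1, res = (-3)-1 = -4
x=10: not <1, res = (-4)-1 = -5
x=12: not <1, res = (-5)-1 = -6
x=12: not <1, res = (-6)-1 = -7
x=-1: <1, res = (-7)+(-1) = -8
x=12: not <1, res = (-8)-1 = -9

-9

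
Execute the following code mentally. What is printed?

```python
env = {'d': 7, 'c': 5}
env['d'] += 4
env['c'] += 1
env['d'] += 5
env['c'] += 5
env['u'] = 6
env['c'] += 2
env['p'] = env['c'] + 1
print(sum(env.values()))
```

49

env['d'] = 7+4 = 11 → {'d': 11, 'c': 5}
env['c'] = 5+1 = 6 → {'d': 11, 'c': 6}
env['d'] = 11+5 = 16 → {'d': 16, 'c': 6}
env['c'] = 6+5 = 11 → {'d': 16, 'c': 11}
env['u'] = 6 → {'d': 16, 'c': 11, 'u': 6}
env['c'] = 11+2 = 13 → {'d': 16, 'c': 13, 'u': 6}
env['p'] = env['c']+1 = 14 → {'d': 16, 'c': 13, 'u': 6, 'p': 14}
sum of values = 49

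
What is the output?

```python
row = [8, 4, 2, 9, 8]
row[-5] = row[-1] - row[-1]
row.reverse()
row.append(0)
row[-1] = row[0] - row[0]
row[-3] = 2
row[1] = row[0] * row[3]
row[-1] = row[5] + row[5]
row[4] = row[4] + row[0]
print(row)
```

[8, 16, 2, 2, 8, 0]

row[-5] = row[-1]-row[-1] = 8-8 = 0 → [0, 4, 2, 9, 8]
reverse → [8, 9, 2, 4, 0]
append 0 → [8, 9, 2, 4, 0, 0]
row[-1] = row[0]-row[0] = 8-8 = 0 → [8, 9, 2, 4, 0, 0]
row[-3] = 2 → [8, 9, 2, 2, 0, 0]
row[1] = row[0]*row[3] = 8*2 = 16 → [8, 16, 2, 2, 0, 0]
row[-1] = row[5]+row[5] = 0+0 = 0 → [8, 16, 2, 2, 0, 0]
row[4] = row[4]+row[0] = 0+8 = 8 → [8, 16, 2, 2, 8, 0]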